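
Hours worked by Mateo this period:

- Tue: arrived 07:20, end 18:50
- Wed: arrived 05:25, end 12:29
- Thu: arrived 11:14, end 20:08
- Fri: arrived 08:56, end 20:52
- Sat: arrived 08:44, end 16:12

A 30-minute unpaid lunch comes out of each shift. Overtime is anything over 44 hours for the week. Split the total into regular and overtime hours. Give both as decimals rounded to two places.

Tue: 07:20–18:50 = 11 h 30 min; less 30 min break → 11 h 0 min
Wed: 05:25–12:29 = 7 h 4 min; less 30 min break → 6 h 34 min
Thu: 11:14–20:08 = 8 h 54 min; less 30 min break → 8 h 24 min
Fri: 08:56–20:52 = 11 h 56 min; less 30 min break → 11 h 26 min
Sat: 08:44–16:12 = 7 h 28 min; less 30 min break → 6 h 58 min
Total worked: 44 h 22 min = 44.37 h.
Threshold 44 h → overtime 0 h 22 min, regular 44 h 0 min.

Regular 44.00 hours, overtime 0.37 hours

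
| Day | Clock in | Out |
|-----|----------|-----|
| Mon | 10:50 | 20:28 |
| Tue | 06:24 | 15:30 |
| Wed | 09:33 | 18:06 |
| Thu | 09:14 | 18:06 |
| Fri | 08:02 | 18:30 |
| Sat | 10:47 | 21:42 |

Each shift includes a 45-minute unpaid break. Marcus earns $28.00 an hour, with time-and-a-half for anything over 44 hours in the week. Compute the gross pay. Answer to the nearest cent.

$1611.40

Mon: 10:50–20:28 = 9 h 38 min; less 45 min break → 8 h 53 min
Tue: 06:24–15:30 = 9 h 6 min; less 45 min break → 8 h 21 min
Wed: 09:33–18:06 = 8 h 33 min; less 45 min break → 7 h 48 min
Thu: 09:14–18:06 = 8 h 52 min; less 45 min break → 8 h 7 min
Fri: 08:02–18:30 = 10 h 28 min; less 45 min break → 9 h 43 min
Sat: 10:47–21:42 = 10 h 55 min; less 45 min break → 10 h 10 min
Total worked: 53 h 2 min = 3182 min.
Regular 44 h 0 min = 2640 min at $28.00/h; overtime 9 h 2 min = 542 min at $42.00/h.
Pay = (2640 × $28.00 + 542 × $42.00) ÷ 60 = $1611.40.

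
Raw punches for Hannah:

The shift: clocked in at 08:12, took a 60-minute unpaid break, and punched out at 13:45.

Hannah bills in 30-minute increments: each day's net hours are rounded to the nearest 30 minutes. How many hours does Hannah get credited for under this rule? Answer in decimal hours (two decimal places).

The shift: 08:12–13:45 = 5 h 33 min − 60 min = 4 h 33 min → rounds to 4 h 30 min

4.50 hours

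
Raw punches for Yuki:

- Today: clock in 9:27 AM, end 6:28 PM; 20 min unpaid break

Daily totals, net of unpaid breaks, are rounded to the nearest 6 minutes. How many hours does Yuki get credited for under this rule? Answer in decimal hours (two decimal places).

Today: 9:27 AM–6:28 PM = 9 h 1 min − 20 min = 8 h 41 min → rounds to 8 h 42 min

8.70 hours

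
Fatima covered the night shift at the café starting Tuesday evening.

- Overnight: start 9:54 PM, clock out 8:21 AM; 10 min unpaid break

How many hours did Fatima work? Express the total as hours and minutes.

Overnight: 9:54 PM → midnight = 2 h 6 min; midnight → 8:21 AM = 8 h 21 min; span 10 h 27 min; less 10 min break → 10 h 17 min

10 h 17 min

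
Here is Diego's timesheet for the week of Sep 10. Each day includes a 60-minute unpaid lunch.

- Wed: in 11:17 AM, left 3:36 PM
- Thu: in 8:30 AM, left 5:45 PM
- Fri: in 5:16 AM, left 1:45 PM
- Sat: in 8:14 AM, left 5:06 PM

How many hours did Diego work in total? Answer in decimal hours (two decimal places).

26.92 hours

Wed: 11:17 AM–3:36 PM = 4 h 19 min; less 60 min break → 3 h 19 min
Thu: 8:30 AM–5:45 PM = 9 h 15 min; less 60 min break → 8 h 15 min
Fri: 5:16 AM–1:45 PM = 8 h 29 min; less 60 min break → 7 h 29 min
Sat: 8:14 AM–5:06 PM = 8 h 52 min; less 60 min break → 7 h 52 min
Total: 3 h 19 min + 8 h 15 min + 7 h 29 min + 7 h 52 min = 26 h 55 min.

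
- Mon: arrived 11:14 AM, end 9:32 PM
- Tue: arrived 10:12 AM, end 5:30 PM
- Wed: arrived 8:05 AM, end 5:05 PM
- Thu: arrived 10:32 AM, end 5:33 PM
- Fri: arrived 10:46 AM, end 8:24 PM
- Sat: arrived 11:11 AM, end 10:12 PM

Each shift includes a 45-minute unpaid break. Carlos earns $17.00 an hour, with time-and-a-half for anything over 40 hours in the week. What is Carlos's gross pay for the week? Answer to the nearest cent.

Mon: 11:14 AM–9:32 PM = 10 h 18 min; less 45 min break → 9 h 33 min
Tue: 10:12 AM–5:30 PM = 7 h 18 min; less 45 min break → 6 h 33 min
Wed: 8:05 AM–5:05 PM = 9 h 0 min; less 45 min break → 8 h 15 min
Thu: 10:32 AM–5:33 PM = 7 h 1 min; less 45 min break → 6 h 16 min
Fri: 10:46 AM–8:24 PM = 9 h 38 min; less 45 min break → 8 h 53 min
Sat: 11:11 AM–10:12 PM = 11 h 1 min; less 45 min break → 10 h 16 min
Total worked: 49 h 46 min = 2986 min.
Regular 40 h 0 min = 2400 min at $17.00/h; overtime 9 h 46 min = 586 min at $25.50/h.
Pay = (2400 × $17.00 + 586 × $25.50) ÷ 60 = $929.05.

$929.05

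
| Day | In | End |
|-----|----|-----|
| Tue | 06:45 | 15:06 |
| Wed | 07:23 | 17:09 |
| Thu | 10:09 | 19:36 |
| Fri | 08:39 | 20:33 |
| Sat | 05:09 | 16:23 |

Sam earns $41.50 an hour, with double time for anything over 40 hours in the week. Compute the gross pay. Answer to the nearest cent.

$2548.10

Tue: 06:45–15:06 = 8 h 21 min
Wed: 07:23–17:09 = 9 h 46 min
Thu: 10:09–19:36 = 9 h 27 min
Fri: 08:39–20:33 = 11 h 54 min
Sat: 05:09–16:23 = 11 h 14 min
Total worked: 50 h 42 min = 3042 min.
Regular 40 h 0 min = 2400 min at $41.50/h; overtime 10 h 42 min = 642 min at $83.00/h.
Pay = (2400 × $41.50 + 642 × $83.00) ÷ 60 = $2548.10.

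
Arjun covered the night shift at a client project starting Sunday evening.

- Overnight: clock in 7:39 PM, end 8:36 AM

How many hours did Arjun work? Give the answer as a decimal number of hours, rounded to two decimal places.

12.95 hours

Overnight: 7:39 PM → midnight = 4 h 21 min; midnight → 8:36 AM = 8 h 36 min; span 12 h 57 min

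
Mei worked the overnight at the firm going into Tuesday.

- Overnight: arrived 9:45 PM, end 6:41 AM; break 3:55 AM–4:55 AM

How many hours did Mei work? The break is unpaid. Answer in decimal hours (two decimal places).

Overnight: 9:45 PM → midnight = 2 h 15 min; midnight → 6:41 AM = 6 h 41 min; span 8 h 56 min; less 60 min break → 7 h 56 min

7.93 hours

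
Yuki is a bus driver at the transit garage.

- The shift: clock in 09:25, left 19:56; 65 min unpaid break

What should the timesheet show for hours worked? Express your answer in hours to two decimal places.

9.43 hours

The shift: 09:25–19:56 = 10 h 31 min; less 65 min break → 9 h 26 min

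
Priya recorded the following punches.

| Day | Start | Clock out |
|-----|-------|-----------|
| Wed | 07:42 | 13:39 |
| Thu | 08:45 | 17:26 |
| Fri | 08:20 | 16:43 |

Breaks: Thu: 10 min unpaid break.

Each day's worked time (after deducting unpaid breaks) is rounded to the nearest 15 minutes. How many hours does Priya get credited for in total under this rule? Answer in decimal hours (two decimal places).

Wed: 07:42–13:39 = 5 h 57 min → rounds to 6 h 0 min
Thu: 08:45–17:26 = 8 h 41 min − 10 min = 8 h 31 min → rounds to 8 h 30 min
Fri: 08:20–16:43 = 8 h 23 min → rounds to 8 h 30 min
Total credited: 23 h 0 min.

23.00 hours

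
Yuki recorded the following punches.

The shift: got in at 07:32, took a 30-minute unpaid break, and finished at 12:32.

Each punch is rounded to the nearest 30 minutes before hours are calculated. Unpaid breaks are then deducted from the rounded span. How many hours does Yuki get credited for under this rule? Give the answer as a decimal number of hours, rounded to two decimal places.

4.50 hours

The shift: in 07:32→07:30, out 12:32→12:30; 5 h 0 min − 30 min = 4 h 30 min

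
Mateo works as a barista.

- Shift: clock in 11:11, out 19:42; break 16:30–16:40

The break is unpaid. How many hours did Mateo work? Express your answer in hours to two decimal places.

Shift: 11:11–19:42 = 8 h 31 min; less 10 min break → 8 h 21 min

8.35 hours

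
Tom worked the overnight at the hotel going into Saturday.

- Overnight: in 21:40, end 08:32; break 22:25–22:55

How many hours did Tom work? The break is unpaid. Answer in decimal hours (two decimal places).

Overnight: 21:40 → midnight = 2 h 20 min; midnight → 08:32 = 8 h 32 min; span 10 h 52 min; less 30 min break → 10 h 22 min

10.37 hours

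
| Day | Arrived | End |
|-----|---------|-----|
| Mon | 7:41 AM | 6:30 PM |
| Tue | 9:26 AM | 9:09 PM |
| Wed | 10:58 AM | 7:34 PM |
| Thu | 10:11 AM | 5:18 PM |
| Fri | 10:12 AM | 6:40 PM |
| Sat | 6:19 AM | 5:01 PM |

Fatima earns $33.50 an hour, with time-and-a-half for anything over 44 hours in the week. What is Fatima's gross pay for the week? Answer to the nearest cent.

$2148.19

Mon: 7:41 AM–6:30 PM = 10 h 49 min
Tue: 9:26 AM–9:09 PM = 11 h 43 min
Wed: 10:58 AM–7:34 PM = 8 h 36 min
Thu: 10:11 AM–5:18 PM = 7 h 7 min
Fri: 10:12 AM–6:40 PM = 8 h 28 min
Sat: 6:19 AM–5:01 PM = 10 h 42 min
Total worked: 57 h 25 min = 3445 min.
Regular 44 h 0 min = 2640 min at $33.50/h; overtime 13 h 25 min = 805 min at $50.25/h.
Pay = (2640 × $33.50 + 805 × $50.25) ÷ 60 = $2148.19.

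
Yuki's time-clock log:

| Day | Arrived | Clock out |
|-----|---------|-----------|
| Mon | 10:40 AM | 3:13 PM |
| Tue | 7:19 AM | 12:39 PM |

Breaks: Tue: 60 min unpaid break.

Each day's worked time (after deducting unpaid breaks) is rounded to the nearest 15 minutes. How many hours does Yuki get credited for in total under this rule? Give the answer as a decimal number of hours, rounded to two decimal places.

8.75 hours

Mon: 10:40 AM–3:13 PM = 4 h 33 min → rounds to 4 h 30 min
Tue: 7:19 AM–12:39 PM = 5 h 20 min − 60 min = 4 h 20 min → rounds to 4 h 15 min
Total credited: 8 h 45 min.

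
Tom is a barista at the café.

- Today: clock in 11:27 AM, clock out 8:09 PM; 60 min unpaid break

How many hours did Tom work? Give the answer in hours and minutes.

Today: 11:27 AM–8:09 PM = 8 h 42 min; less 60 min break → 7 h 42 min

7 h 42 min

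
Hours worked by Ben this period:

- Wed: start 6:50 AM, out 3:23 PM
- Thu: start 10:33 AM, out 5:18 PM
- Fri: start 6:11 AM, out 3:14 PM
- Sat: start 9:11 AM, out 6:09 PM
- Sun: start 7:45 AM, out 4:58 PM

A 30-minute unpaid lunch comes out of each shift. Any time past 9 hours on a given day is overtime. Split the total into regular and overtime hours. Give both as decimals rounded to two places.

Regular 40.03 hours, overtime 0.00 hours

Wed: 6:50 AM–3:23 PM = 8 h 33 min; less 30 min break → 8 h 3 min
Thu: 10:33 AM–5:18 PM = 6 h 45 min; less 30 min break → 6 h 15 min
Fri: 6:11 AM–3:14 PM = 9 h 3 min; less 30 min break → 8 h 33 min
Sat: 9:11 AM–6:09 PM = 8 h 58 min; less 30 min break → 8 h 28 min
Sun: 7:45 AM–4:58 PM = 9 h 13 min; less 30 min break → 8 h 43 min
Wed reg 8 h 3 min / OT 0 h 0 min; Thu reg 6 h 15 min / OT 0 h 0 min; Fri reg 8 h 33 min / OT 0 h 0 min; Sat reg 8 h 28 min / OT 0 h 0 min; Sun reg 8 h 43 min / OT 0 h 0 min.
Totals: regular 40 h 2 min, overtime 0 h 0 min.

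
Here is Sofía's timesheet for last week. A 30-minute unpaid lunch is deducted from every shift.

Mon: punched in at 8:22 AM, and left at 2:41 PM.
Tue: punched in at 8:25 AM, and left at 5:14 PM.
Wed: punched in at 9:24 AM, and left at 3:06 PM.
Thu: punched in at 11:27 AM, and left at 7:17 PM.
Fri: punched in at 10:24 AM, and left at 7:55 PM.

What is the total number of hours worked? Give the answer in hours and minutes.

Mon: 8:22 AM–2:41 PM = 6 h 19 min; less 30 min break → 5 h 49 min
Tue: 8:25 AM–5:14 PM = 8 h 49 min; less 30 min break → 8 h 19 min
Wed: 9:24 AM–3:06 PM = 5 h 42 min; less 30 min break → 5 h 12 min
Thu: 11:27 AM–7:17 PM = 7 h 50 min; less 30 min break → 7 h 20 min
Fri: 10:24 AM–7:55 PM = 9 h 31 min; less 30 min break → 9 h 1 min
Total: 5 h 49 min + 8 h 19 min + 5 h 12 min + 7 h 20 min + 9 h 1 min = 35 h 41 min.

35 h 41 min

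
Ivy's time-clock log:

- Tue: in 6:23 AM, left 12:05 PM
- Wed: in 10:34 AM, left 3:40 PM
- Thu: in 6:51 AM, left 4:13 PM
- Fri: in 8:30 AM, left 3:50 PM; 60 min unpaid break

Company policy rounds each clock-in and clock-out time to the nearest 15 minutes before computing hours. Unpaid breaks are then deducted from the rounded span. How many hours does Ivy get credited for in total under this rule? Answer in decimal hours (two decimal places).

Tue: in 6:23 AM→6:30 AM, out 12:05 PM→12:00 PM; 5 h 30 min
Wed: in 10:34 AM→10:30 AM, out 3:40 PM→3:45 PM; 5 h 15 min
Thu: in 6:51 AM→6:45 AM, out 4:13 PM→4:15 PM; 9 h 30 min
Fri: in 8:30 AM→8:30 AM, out 3:50 PM→3:45 PM; 7 h 15 min − 60 min = 6 h 15 min
Total credited: 26 h 30 min.

26.50 hours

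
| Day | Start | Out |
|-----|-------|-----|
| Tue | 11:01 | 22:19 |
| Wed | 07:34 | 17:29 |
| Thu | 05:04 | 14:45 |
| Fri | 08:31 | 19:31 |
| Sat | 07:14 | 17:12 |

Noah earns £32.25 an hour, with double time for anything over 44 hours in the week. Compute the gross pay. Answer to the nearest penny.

£1926.40

Tue: 11:01–22:19 = 11 h 18 min
Wed: 07:34–17:29 = 9 h 55 min
Thu: 05:04–14:45 = 9 h 41 min
Fri: 08:31–19:31 = 11 h 0 min
Sat: 07:14–17:12 = 9 h 58 min
Total worked: 51 h 52 min = 3112 min.
Regular 44 h 0 min = 2640 min at £32.25/h; overtime 7 h 52 min = 472 min at £64.50/h.
Pay = (2640 × £32.25 + 472 × £64.50) ÷ 60 = £1926.40.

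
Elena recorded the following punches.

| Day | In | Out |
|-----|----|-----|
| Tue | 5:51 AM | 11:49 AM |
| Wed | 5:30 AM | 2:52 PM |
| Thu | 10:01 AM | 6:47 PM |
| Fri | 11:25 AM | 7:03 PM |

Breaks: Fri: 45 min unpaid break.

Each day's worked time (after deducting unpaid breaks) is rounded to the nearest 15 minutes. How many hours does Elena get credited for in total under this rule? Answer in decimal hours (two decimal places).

Tue: 5:51 AM–11:49 AM = 5 h 58 min → rounds to 6 h 0 min
Wed: 5:30 AM–2:52 PM = 9 h 22 min → rounds to 9 h 15 min
Thu: 10:01 AM–6:47 PM = 8 h 46 min → rounds to 8 h 45 min
Fri: 11:25 AM–7:03 PM = 7 h 38 min − 45 min = 6 h 53 min → rounds to 7 h 0 min
Total credited: 31 h 0 min.

31.00 hours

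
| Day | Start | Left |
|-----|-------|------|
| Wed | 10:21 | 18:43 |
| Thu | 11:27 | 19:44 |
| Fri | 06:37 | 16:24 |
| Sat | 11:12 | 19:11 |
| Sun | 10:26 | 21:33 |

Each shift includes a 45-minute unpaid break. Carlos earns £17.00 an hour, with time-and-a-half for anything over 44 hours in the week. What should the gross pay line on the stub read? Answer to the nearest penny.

£710.32

Wed: 10:21–18:43 = 8 h 22 min; less 45 min break → 7 h 37 min
Thu: 11:27–19:44 = 8 h 17 min; less 45 min break → 7 h 32 min
Fri: 06:37–16:24 = 9 h 47 min; less 45 min break → 9 h 2 min
Sat: 11:12–19:11 = 7 h 59 min; less 45 min break → 7 h 14 min
Sun: 10:26–21:33 = 11 h 7 min; less 45 min break → 10 h 22 min
Total worked: 41 h 47 min = 2507 min.
Regular 41 h 47 min = 2507 min at £17.00/h; overtime 0 h 0 min = 0 min at £25.50/h.
Pay = (2507 × £17.00 + 0 × £25.50) ÷ 60 = £710.32.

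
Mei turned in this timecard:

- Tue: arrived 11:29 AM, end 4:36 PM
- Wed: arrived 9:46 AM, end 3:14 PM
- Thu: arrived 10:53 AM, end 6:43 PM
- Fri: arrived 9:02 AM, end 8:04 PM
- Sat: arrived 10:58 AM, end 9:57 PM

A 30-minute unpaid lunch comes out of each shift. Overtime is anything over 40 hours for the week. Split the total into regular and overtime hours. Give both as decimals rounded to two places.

Regular 37.93 hours, overtime 0.00 hours

Tue: 11:29 AM–4:36 PM = 5 h 7 min; less 30 min break → 4 h 37 min
Wed: 9:46 AM–3:14 PM = 5 h 28 min; less 30 min break → 4 h 58 min
Thu: 10:53 AM–6:43 PM = 7 h 50 min; less 30 min break → 7 h 20 min
Fri: 9:02 AM–8:04 PM = 11 h 2 min; less 30 min break → 10 h 32 min
Sat: 10:58 AM–9:57 PM = 10 h 59 min; less 30 min break → 10 h 29 min
Total worked: 37 h 56 min = 37.93 h.
Threshold 40 h → overtime 0 h 0 min, regular 37 h 56 min.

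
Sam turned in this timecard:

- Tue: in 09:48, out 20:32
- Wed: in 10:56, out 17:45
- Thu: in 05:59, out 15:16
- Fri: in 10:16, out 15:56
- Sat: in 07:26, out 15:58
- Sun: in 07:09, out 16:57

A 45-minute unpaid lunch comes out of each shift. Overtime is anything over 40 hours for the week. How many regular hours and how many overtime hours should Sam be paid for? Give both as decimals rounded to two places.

Tue: 09:48–20:32 = 10 h 44 min; less 45 min break → 9 h 59 min
Wed: 10:56–17:45 = 6 h 49 min; less 45 min break → 6 h 4 min
Thu: 05:59–15:16 = 9 h 17 min; less 45 min break → 8 h 32 min
Fri: 10:16–15:56 = 5 h 40 min; less 45 min break → 4 h 55 min
Sat: 07:26–15:58 = 8 h 32 min; less 45 min break → 7 h 47 min
Sun: 07:09–16:57 = 9 h 48 min; less 45 min break → 9 h 3 min
Total worked: 46 h 20 min = 46.33 h.
Threshold 40 h → overtime 6 h 20 min, regular 40 h 0 min.

Regular 40.00 hours, overtime 6.33 hours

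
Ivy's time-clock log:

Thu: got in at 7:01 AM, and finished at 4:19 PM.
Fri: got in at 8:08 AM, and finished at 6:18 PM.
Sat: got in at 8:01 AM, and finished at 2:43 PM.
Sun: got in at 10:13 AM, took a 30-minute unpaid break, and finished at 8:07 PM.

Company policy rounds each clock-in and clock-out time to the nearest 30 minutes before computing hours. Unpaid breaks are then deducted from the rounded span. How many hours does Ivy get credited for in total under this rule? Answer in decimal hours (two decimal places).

Thu: in 7:01 AM→7:00 AM, out 4:19 PM→4:30 PM; 9 h 30 min
Fri: in 8:08 AM→8:00 AM, out 6:18 PM→6:30 PM; 10 h 30 min
Sat: in 8:01 AM→8:00 AM, out 2:43 PM→2:30 PM; 6 h 30 min
Sun: in 10:13 AM→10:00 AM, out 8:07 PM→8:00 PM; 10 h 0 min − 30 min = 9 h 30 min
Total credited: 36 h 0 min.

36.00 hours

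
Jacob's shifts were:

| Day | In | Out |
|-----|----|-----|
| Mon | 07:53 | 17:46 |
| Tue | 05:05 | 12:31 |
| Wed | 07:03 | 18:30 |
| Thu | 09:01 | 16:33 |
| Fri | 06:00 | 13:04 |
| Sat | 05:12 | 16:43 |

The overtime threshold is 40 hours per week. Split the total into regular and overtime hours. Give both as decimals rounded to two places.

Mon: 07:53–17:46 = 9 h 53 min
Tue: 05:05–12:31 = 7 h 26 min
Wed: 07:03–18:30 = 11 h 27 min
Thu: 09:01–16:33 = 7 h 32 min
Fri: 06:00–13:04 = 7 h 4 min
Sat: 05:12–16:43 = 11 h 31 min
Total worked: 54 h 53 min = 54.88 h.
Threshold 40 h → overtime 14 h 53 min, regular 40 h 0 min.

Regular 40.00 hours, overtime 14.88 hours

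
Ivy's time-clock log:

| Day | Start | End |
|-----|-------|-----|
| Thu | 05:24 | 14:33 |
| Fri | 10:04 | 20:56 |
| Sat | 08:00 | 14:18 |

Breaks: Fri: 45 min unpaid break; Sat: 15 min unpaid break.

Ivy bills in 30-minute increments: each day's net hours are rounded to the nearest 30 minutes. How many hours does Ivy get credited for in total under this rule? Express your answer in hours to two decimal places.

25.00 hours

Thu: 05:24–14:33 = 9 h 9 min → rounds to 9 h 0 min
Fri: 10:04–20:56 = 10 h 52 min − 45 min = 10 h 7 min → rounds to 10 h 0 min
Sat: 08:00–14:18 = 6 h 18 min − 15 min = 6 h 3 min → rounds to 6 h 0 min
Total credited: 25 h 0 min.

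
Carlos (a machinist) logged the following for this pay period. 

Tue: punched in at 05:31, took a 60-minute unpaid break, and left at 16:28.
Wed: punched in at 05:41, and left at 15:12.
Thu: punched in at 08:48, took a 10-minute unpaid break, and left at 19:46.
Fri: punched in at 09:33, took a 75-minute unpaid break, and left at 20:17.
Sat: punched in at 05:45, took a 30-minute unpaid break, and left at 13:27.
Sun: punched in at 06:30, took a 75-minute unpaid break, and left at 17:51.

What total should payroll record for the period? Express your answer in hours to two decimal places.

57.05 hours

Tue: 05:31–16:28 = 10 h 57 min; less 60 min break → 9 h 57 min
Wed: 05:41–15:12 = 9 h 31 min
Thu: 08:48–19:46 = 10 h 58 min; less 10 min break → 10 h 48 min
Fri: 09:33–20:17 = 10 h 44 min; less 75 min break → 9 h 29 min
Sat: 05:45–13:27 = 7 h 42 min; less 30 min break → 7 h 12 min
Sun: 06:30–17:51 = 11 h 21 min; less 75 min break → 10 h 6 min
Total: 9 h 57 min + 9 h 31 min + 10 h 48 min + 9 h 29 min + 7 h 12 min + 10 h 6 min = 57 h 3 min.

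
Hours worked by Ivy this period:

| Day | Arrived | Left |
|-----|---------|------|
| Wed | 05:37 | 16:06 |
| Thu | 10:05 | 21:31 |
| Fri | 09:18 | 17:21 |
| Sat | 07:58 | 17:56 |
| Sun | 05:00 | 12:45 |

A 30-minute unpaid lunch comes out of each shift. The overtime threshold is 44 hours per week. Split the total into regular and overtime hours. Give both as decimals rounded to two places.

Regular 44.00 hours, overtime 1.18 hours

Wed: 05:37–16:06 = 10 h 29 min; less 30 min break → 9 h 59 min
Thu: 10:05–21:31 = 11 h 26 min; less 30 min break → 10 h 56 min
Fri: 09:18–17:21 = 8 h 3 min; less 30 min break → 7 h 33 min
Sat: 07:58–17:56 = 9 h 58 min; less 30 min break → 9 h 28 min
Sun: 05:00–12:45 = 7 h 45 min; less 30 min break → 7 h 15 min
Total worked: 45 h 11 min = 45.18 h.
Threshold 44 h → overtime 1 h 11 min, regular 44 h 0 min.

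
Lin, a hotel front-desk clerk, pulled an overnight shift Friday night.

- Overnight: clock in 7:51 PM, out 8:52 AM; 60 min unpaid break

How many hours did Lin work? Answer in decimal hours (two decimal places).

Overnight: 7:51 PM → midnight = 4 h 9 min; midnight → 8:52 AM = 8 h 52 min; span 13 h 1 min; less 60 min break → 12 h 1 min

12.02 hours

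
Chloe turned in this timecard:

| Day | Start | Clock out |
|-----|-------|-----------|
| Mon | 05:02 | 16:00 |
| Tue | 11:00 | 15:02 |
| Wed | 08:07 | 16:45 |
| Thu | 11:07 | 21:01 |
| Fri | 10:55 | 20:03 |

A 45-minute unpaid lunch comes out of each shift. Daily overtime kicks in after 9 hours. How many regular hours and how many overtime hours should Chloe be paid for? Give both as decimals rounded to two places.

Mon: 05:02–16:00 = 10 h 58 min; less 45 min break → 10 h 13 min
Tue: 11:00–15:02 = 4 h 2 min; less 45 min break → 3 h 17 min
Wed: 08:07–16:45 = 8 h 38 min; less 45 min break → 7 h 53 min
Thu: 11:07–21:01 = 9 h 54 min; less 45 min break → 9 h 9 min
Fri: 10:55–20:03 = 9 h 8 min; less 45 min break → 8 h 23 min
Mon reg 9 h 0 min / OT 1 h 13 min; Tue reg 3 h 17 min / OT 0 h 0 min; Wed reg 7 h 53 min / OT 0 h 0 min; Thu reg 9 h 0 min / OT 0 h 9 min; Fri reg 8 h 23 min / OT 0 h 0 min.
Totals: regular 37 h 33 min, overtime 1 h 22 min.

Regular 37.55 hours, overtime 1.37 hours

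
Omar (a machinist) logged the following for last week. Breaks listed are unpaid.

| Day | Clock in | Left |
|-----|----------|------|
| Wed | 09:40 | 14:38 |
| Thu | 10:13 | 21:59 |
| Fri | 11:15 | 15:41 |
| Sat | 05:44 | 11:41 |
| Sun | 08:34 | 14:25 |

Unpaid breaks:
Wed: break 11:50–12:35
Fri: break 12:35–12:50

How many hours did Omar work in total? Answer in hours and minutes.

31 h 58 min

Wed: 09:40–14:38 = 4 h 58 min; less 45 min break → 4 h 13 min
Thu: 10:13–21:59 = 11 h 46 min
Fri: 11:15–15:41 = 4 h 26 min; less 15 min break → 4 h 11 min
Sat: 05:44–11:41 = 5 h 57 min
Sun: 08:34–14:25 = 5 h 51 min
Total: 4 h 13 min + 11 h 46 min + 4 h 11 min + 5 h 57 min + 5 h 51 min = 31 h 58 min.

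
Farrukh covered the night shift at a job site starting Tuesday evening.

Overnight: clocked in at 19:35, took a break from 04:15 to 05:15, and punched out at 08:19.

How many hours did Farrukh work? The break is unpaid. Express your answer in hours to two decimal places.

Overnight: 19:35 → midnight = 4 h 25 min; midnight → 08:19 = 8 h 19 min; span 12 h 44 min; less 60 min break → 11 h 44 min

11.73 hours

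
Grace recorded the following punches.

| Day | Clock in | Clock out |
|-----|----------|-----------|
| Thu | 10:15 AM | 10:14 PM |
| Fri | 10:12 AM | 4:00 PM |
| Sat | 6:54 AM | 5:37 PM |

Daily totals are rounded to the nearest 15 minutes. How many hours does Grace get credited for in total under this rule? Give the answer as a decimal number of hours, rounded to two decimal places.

28.50 hours

Thu: 10:15 AM–10:14 PM = 11 h 59 min → rounds to 12 h 0 min
Fri: 10:12 AM–4:00 PM = 5 h 48 min → rounds to 5 h 45 min
Sat: 6:54 AM–5:37 PM = 10 h 43 min → rounds to 10 h 45 min
Total credited: 28 h 30 min.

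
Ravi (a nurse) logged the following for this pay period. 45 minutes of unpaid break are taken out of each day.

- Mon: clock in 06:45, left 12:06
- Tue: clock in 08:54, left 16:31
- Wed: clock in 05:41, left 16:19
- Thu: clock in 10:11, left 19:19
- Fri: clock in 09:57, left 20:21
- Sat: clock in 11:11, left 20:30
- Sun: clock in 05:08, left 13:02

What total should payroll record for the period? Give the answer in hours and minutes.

Mon: 06:45–12:06 = 5 h 21 min; less 45 min break → 4 h 36 min
Tue: 08:54–16:31 = 7 h 37 min; less 45 min break → 6 h 52 min
Wed: 05:41–16:19 = 10 h 38 min; less 45 min break → 9 h 53 min
Thu: 10:11–19:19 = 9 h 8 min; less 45 min break → 8 h 23 min
Fri: 09:57–20:21 = 10 h 24 min; less 45 min break → 9 h 39 min
Sat: 11:11–20:30 = 9 h 19 min; less 45 min break → 8 h 34 min
Sun: 05:08–13:02 = 7 h 54 min; less 45 min break → 7 h 9 min
Total: 4 h 36 min + 6 h 52 min + 9 h 53 min + 8 h 23 min + 9 h 39 min + 8 h 34 min + 7 h 9 min = 55 h 6 min.

55 h 6 min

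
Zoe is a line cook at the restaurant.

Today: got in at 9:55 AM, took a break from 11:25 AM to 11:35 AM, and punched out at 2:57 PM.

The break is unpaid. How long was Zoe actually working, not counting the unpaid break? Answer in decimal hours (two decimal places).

Today: 9:55 AM–2:57 PM = 5 h 2 min; less 10 min break → 4 h 52 min

4.87 hours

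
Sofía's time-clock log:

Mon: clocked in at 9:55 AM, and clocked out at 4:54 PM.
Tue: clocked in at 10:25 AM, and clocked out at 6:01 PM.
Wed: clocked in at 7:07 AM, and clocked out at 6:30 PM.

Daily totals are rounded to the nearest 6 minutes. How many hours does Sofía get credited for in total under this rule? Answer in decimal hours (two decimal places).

Mon: 9:55 AM–4:54 PM = 6 h 59 min → rounds to 7 h 0 min
Tue: 10:25 AM–6:01 PM = 7 h 36 min → rounds to 7 h 36 min
Wed: 7:07 AM–6:30 PM = 11 h 23 min → rounds to 11 h 24 min
Total credited: 26 h 0 min.

26.00 hours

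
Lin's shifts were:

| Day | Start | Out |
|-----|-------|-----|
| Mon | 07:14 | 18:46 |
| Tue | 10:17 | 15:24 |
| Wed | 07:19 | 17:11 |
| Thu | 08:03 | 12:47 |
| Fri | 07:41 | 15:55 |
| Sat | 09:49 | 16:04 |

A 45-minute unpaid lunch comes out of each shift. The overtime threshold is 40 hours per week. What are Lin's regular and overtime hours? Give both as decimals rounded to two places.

Mon: 07:14–18:46 = 11 h 32 min; less 45 min break → 10 h 47 min
Tue: 10:17–15:24 = 5 h 7 min; less 45 min break → 4 h 22 min
Wed: 07:19–17:11 = 9 h 52 min; less 45 min break → 9 h 7 min
Thu: 08:03–12:47 = 4 h 44 min; less 45 min break → 3 h 59 min
Fri: 07:41–15:55 = 8 h 14 min; less 45 min break → 7 h 29 min
Sat: 09:49–16:04 = 6 h 15 min; less 45 min break → 5 h 30 min
Total worked: 41 h 14 min = 41.23 h.
Threshold 40 h → overtime 1 h 14 min, regular 40 h 0 min.

Regular 40.00 hours, overtime 1.23 hours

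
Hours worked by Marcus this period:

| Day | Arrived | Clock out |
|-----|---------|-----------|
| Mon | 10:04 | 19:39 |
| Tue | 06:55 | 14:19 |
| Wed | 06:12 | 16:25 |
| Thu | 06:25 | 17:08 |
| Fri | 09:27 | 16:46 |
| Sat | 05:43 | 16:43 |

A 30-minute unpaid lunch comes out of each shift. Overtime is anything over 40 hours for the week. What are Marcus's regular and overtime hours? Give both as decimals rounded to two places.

Mon: 10:04–19:39 = 9 h 35 min; less 30 min break → 9 h 5 min
Tue: 06:55–14:19 = 7 h 24 min; less 30 min break → 6 h 54 min
Wed: 06:12–16:25 = 10 h 13 min; less 30 min break → 9 h 43 min
Thu: 06:25–17:08 = 10 h 43 min; less 30 min break → 10 h 13 min
Fri: 09:27–16:46 = 7 h 19 min; less 30 min break → 6 h 49 min
Sat: 05:43–16:43 = 11 h 0 min; less 30 min break → 10 h 30 min
Total worked: 53 h 14 min = 53.23 h.
Threshold 40 h → overtime 13 h 14 min, regular 40 h 0 min.

Regular 40.00 hours, overtime 13.23 hours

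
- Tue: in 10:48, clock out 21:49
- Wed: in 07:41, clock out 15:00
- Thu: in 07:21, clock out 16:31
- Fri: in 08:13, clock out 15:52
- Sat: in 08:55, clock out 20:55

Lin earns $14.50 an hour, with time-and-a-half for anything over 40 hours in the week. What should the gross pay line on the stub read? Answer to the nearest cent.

$735.51

Tue: 10:48–21:49 = 11 h 1 min
Wed: 07:41–15:00 = 7 h 19 min
Thu: 07:21–16:31 = 9 h 10 min
Fri: 08:13–15:52 = 7 h 39 min
Sat: 08:55–20:55 = 12 h 0 min
Total worked: 47 h 9 min = 2829 min.
Regular 40 h 0 min = 2400 min at $14.50/h; overtime 7 h 9 min = 429 min at $21.75/h.
Pay = (2400 × $14.50 + 429 × $21.75) ÷ 60 = $735.51.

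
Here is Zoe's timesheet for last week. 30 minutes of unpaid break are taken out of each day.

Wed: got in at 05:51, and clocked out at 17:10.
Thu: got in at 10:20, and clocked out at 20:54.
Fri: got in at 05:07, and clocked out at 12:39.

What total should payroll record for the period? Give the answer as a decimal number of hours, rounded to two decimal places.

27.92 hours

Wed: 05:51–17:10 = 11 h 19 min; less 30 min break → 10 h 49 min
Thu: 10:20–20:54 = 10 h 34 min; less 30 min break → 10 h 4 min
Fri: 05:07–12:39 = 7 h 32 min; less 30 min break → 7 h 2 min
Total: 10 h 49 min + 10 h 4 min + 7 h 2 min = 27 h 55 min.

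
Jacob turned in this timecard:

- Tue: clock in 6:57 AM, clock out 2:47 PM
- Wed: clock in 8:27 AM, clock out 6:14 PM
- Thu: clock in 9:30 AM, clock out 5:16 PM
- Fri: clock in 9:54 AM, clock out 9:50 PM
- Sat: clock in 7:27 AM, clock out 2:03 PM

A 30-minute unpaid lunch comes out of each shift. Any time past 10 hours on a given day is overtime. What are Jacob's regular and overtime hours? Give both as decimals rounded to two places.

Tue: 6:57 AM–2:47 PM = 7 h 50 min; less 30 min break → 7 h 20 min
Wed: 8:27 AM–6:14 PM = 9 h 47 min; less 30 min break → 9 h 17 min
Thu: 9:30 AM–5:16 PM = 7 h 46 min; less 30 min break → 7 h 16 min
Fri: 9:54 AM–9:50 PM = 11 h 56 min; less 30 min break → 11 h 26 min
Sat: 7:27 AM–2:03 PM = 6 h 36 min; less 30 min break → 6 h 6 min
Tue reg 7 h 20 min / OT 0 h 0 min; Wed reg 9 h 17 min / OT 0 h 0 min; Thu reg 7 h 16 min / OT 0 h 0 min; Fri reg 10 h 0 min / OT 1 h 26 min; Sat reg 6 h 6 min / OT 0 h 0 min.
Totals: regular 39 h 59 min, overtime 1 h 26 min.

Regular 39.98 hours, overtime 1.43 hours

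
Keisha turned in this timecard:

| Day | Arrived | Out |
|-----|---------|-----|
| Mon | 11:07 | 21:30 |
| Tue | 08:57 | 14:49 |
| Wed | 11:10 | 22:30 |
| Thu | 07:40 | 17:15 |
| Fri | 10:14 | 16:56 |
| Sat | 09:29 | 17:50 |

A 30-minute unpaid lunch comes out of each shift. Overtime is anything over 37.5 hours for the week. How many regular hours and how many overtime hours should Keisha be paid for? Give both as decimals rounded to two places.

Mon: 11:07–21:30 = 10 h 23 min; less 30 min break → 9 h 53 min
Tue: 08:57–14:49 = 5 h 52 min; less 30 min break → 5 h 22 min
Wed: 11:10–22:30 = 11 h 20 min; less 30 min break → 10 h 50 min
Thu: 07:40–17:15 = 9 h 35 min; less 30 min break → 9 h 5 min
Fri: 10:14–16:56 = 6 h 42 min; less 30 min break → 6 h 12 min
Sat: 09:29–17:50 = 8 h 21 min; less 30 min break → 7 h 51 min
Total worked: 49 h 13 min = 49.22 h.
Threshold 37.5 h → overtime 11 h 43 min, regular 37 h 30 min.

Regular 37.50 hours, overtime 11.72 hours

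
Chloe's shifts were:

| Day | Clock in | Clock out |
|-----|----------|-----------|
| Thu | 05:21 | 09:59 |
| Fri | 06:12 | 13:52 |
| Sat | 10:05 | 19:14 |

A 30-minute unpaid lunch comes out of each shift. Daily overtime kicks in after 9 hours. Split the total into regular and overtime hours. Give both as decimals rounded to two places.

Thu: 05:21–09:59 = 4 h 38 min; less 30 min break → 4 h 8 min
Fri: 06:12–13:52 = 7 h 40 min; less 30 min break → 7 h 10 min
Sat: 10:05–19:14 = 9 h 9 min; less 30 min break → 8 h 39 min
Thu reg 4 h 8 min / OT 0 h 0 min; Fri reg 7 h 10 min / OT 0 h 0 min; Sat reg 8 h 39 min / OT 0 h 0 min.
Totals: regular 19 h 57 min, overtime 0 h 0 min.

Regular 19.95 hours, overtime 0.00 hours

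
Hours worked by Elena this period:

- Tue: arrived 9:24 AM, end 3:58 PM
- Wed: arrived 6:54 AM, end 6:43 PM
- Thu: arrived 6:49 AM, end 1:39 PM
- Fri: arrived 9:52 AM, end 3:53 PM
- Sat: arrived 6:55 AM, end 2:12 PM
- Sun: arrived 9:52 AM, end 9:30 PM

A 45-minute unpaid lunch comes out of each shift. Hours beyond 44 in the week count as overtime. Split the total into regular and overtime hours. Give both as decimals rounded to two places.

Tue: 9:24 AM–3:58 PM = 6 h 34 min; less 45 min break → 5 h 49 min
Wed: 6:54 AM–6:43 PM = 11 h 49 min; less 45 min break → 11 h 4 min
Thu: 6:49 AM–1:39 PM = 6 h 50 min; less 45 min break → 6 h 5 min
Fri: 9:52 AM–3:53 PM = 6 h 1 min; less 45 min break → 5 h 16 min
Sat: 6:55 AM–2:12 PM = 7 h 17 min; less 45 min break → 6 h 32 min
Sun: 9:52 AM–9:30 PM = 11 h 38 min; less 45 min break → 10 h 53 min
Total worked: 45 h 39 min = 45.65 h.
Threshold 44 h → overtime 1 h 39 min, regular 44 h 0 min.

Regular 44.00 hours, overtime 1.65 hours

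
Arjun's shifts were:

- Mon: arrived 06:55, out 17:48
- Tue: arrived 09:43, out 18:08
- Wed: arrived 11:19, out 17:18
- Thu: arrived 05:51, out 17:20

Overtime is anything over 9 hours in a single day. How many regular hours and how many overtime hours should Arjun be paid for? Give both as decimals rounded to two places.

Regular 32.40 hours, overtime 4.37 hours

Mon: 06:55–17:48 = 10 h 53 min
Tue: 09:43–18:08 = 8 h 25 min
Wed: 11:19–17:18 = 5 h 59 min
Thu: 05:51–17:20 = 11 h 29 min
Mon reg 9 h 0 min / OT 1 h 53 min; Tue reg 8 h 25 min / OT 0 h 0 min; Wed reg 5 h 59 min / OT 0 h 0 min; Thu reg 9 h 0 min / OT 2 h 29 min.
Totals: regular 32 h 24 min, overtime 4 h 22 min.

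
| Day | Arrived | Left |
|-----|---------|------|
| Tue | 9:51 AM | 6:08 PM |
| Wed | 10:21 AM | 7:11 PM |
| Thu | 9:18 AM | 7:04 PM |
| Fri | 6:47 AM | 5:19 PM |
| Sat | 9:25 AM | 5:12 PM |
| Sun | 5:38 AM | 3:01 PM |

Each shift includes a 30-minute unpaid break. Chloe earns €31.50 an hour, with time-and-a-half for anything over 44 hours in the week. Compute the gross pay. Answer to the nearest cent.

Tue: 9:51 AM–6:08 PM = 8 h 17 min; less 30 min break → 7 h 47 min
Wed: 10:21 AM–7:11 PM = 8 h 50 min; less 30 min break → 8 h 20 min
Thu: 9:18 AM–7:04 PM = 9 h 46 min; less 30 min break → 9 h 16 min
Fri: 6:47 AM–5:19 PM = 10 h 32 min; less 30 min break → 10 h 2 min
Sat: 9:25 AM–5:12 PM = 7 h 47 min; less 30 min break → 7 h 17 min
Sun: 5:38 AM–3:01 PM = 9 h 23 min; less 30 min break → 8 h 53 min
Total worked: 51 h 35 min = 3095 min.
Regular 44 h 0 min = 2640 min at €31.50/h; overtime 7 h 35 min = 455 min at €47.25/h.
Pay = (2640 × €31.50 + 455 × €47.25) ÷ 60 = €1744.31.

€1744.31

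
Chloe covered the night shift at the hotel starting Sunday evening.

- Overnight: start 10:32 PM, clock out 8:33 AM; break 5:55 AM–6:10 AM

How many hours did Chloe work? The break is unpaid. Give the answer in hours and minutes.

9 h 46 min

Overnight: 10:32 PM → midnight = 1 h 28 min; midnight → 8:33 AM = 8 h 33 min; span 10 h 1 min; less 15 min break → 9 h 46 min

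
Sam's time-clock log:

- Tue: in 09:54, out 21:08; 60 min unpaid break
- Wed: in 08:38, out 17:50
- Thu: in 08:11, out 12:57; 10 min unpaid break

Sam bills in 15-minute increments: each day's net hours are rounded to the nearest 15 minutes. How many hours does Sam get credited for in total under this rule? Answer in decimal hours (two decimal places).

Tue: 09:54–21:08 = 11 h 14 min − 60 min = 10 h 14 min → rounds to 10 h 15 min
Wed: 08:38–17:50 = 9 h 12 min → rounds to 9 h 15 min
Thu: 08:11–12:57 = 4 h 46 min − 10 min = 4 h 36 min → rounds to 4 h 30 min
Total credited: 24 h 0 min.

24.00 hours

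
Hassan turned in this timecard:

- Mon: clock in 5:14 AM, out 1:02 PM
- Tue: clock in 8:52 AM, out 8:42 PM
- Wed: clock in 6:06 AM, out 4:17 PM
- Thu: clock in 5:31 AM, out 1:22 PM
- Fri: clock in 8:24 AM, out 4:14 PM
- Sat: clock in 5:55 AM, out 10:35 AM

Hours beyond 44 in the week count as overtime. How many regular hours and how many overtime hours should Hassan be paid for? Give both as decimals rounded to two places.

Regular 44.00 hours, overtime 6.17 hours

Mon: 5:14 AM–1:02 PM = 7 h 48 min
Tue: 8:52 AM–8:42 PM = 11 h 50 min
Wed: 6:06 AM–4:17 PM = 10 h 11 min
Thu: 5:31 AM–1:22 PM = 7 h 51 min
Fri: 8:24 AM–4:14 PM = 7 h 50 min
Sat: 5:55 AM–10:35 AM = 4 h 40 min
Total worked: 50 h 10 min = 50.17 h.
Threshold 44 h → overtime 6 h 10 min, regular 44 h 0 min.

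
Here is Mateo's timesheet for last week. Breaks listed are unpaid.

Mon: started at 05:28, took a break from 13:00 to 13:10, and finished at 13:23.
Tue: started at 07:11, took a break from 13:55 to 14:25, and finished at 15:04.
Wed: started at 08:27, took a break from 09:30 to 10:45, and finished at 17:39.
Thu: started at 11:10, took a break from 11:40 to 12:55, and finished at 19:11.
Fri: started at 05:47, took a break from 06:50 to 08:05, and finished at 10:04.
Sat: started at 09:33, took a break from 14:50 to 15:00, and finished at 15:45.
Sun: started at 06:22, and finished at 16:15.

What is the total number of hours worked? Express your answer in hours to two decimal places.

Mon: 05:28–13:23 = 7 h 55 min; less 10 min break → 7 h 45 min
Tue: 07:11–15:04 = 7 h 53 min; less 30 min break → 7 h 23 min
Wed: 08:27–17:39 = 9 h 12 min; less 75 min break → 7 h 57 min
Thu: 11:10–19:11 = 8 h 1 min; less 75 min break → 6 h 46 min
Fri: 05:47–10:04 = 4 h 17 min; less 75 min break → 3 h 2 min
Sat: 09:33–15:45 = 6 h 12 min; less 10 min break → 6 h 2 min
Sun: 06:22–16:15 = 9 h 53 min
Total: 7 h 45 min + 7 h 23 min + 7 h 57 min + 6 h 46 min + 3 h 2 min + 6 h 2 min + 9 h 53 min = 48 h 48 min.

48.80 hours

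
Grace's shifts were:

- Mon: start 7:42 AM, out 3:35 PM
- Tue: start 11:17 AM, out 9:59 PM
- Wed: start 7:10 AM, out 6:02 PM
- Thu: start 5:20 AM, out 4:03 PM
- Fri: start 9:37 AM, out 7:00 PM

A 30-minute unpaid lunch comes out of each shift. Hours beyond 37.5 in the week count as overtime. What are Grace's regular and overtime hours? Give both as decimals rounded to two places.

Regular 37.50 hours, overtime 9.55 hours

Mon: 7:42 AM–3:35 PM = 7 h 53 min; less 30 min break → 7 h 23 min
Tue: 11:17 AM–9:59 PM = 10 h 42 min; less 30 min break → 10 h 12 min
Wed: 7:10 AM–6:02 PM = 10 h 52 min; less 30 min break → 10 h 22 min
Thu: 5:20 AM–4:03 PM = 10 h 43 min; less 30 min break → 10 h 13 min
Fri: 9:37 AM–7:00 PM = 9 h 23 min; less 30 min break → 8 h 53 min
Total worked: 47 h 3 min = 47.05 h.
Threshold 37.5 h → overtime 9 h 33 min, regular 37 h 30 min.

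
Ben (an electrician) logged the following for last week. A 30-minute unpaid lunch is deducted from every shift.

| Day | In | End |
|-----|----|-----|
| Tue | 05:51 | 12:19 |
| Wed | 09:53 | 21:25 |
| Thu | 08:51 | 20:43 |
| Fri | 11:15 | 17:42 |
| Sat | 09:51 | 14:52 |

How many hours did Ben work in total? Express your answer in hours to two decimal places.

Tue: 05:51–12:19 = 6 h 28 min; less 30 min break → 5 h 58 min
Wed: 09:53–21:25 = 11 h 32 min; less 30 min break → 11 h 2 min
Thu: 08:51–20:43 = 11 h 52 min; less 30 min break → 11 h 22 min
Fri: 11:15–17:42 = 6 h 27 min; less 30 min break → 5 h 57 min
Sat: 09:51–14:52 = 5 h 1 min; less 30 min break → 4 h 31 min
Total: 5 h 58 min + 11 h 2 min + 11 h 22 min + 5 h 57 min + 4 h 31 min = 38 h 50 min.

38.83 hours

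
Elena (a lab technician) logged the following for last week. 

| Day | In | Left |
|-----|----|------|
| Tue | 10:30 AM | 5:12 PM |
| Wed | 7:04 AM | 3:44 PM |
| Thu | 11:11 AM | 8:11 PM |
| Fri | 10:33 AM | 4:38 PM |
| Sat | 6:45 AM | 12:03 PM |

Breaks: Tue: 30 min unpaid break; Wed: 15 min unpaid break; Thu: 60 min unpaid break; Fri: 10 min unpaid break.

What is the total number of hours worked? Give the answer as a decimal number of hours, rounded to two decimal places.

33.83 hours

Tue: 10:30 AM–5:12 PM = 6 h 42 min; less 30 min break → 6 h 12 min
Wed: 7:04 AM–3:44 PM = 8 h 40 min; less 15 min break → 8 h 25 min
Thu: 11:11 AM–8:11 PM = 9 h 0 min; less 60 min break → 8 h 0 min
Fri: 10:33 AM–4:38 PM = 6 h 5 min; less 10 min break → 5 h 55 min
Sat: 6:45 AM–12:03 PM = 5 h 18 min
Total: 6 h 12 min + 8 h 25 min + 8 h 0 min + 5 h 55 min + 5 h 18 min = 33 h 50 min.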